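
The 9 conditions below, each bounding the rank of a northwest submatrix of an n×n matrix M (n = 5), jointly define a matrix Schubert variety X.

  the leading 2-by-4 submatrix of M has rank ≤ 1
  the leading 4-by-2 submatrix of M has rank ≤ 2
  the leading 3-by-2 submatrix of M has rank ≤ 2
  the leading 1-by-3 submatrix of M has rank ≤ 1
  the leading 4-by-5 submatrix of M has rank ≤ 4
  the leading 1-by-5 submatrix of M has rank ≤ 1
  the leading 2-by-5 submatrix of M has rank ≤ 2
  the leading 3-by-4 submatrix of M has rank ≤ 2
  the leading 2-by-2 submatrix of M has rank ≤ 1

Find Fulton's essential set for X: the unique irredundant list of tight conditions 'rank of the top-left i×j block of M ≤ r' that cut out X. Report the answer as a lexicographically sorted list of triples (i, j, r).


Rank table r_w(5×5) implied by the 9 constraints:

  row 1: 1  1  1  1  1
  row 2: 1  1  1  1  2
  row 3: 1  2  2  2  3
  row 4: 1  2  3  3  4
  row 5: 1  2  3  4  5

giving w = (1, 5, 2, 3, 4) via Δ²R.

D(w) has 3 cells with 1 SE-corner; essential set:

[(2, 4, 1)]


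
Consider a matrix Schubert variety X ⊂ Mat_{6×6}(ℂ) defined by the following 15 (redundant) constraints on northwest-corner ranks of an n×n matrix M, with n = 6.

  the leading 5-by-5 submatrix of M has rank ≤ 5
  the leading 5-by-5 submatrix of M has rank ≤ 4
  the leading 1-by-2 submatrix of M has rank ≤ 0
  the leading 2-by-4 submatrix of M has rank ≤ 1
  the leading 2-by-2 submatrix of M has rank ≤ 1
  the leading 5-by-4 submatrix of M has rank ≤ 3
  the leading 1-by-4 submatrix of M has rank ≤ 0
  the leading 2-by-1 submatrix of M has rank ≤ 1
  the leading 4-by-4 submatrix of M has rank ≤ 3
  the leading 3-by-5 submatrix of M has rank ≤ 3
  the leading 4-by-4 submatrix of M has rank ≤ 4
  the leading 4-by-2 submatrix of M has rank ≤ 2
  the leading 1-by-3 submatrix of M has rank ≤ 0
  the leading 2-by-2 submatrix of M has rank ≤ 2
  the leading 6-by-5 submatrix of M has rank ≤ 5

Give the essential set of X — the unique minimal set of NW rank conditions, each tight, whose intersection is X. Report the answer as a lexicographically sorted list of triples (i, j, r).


Rank table r_w(6×6) implied by the 15 constraints:

  0  0  0  0  1  1
  1  1  1  1  2  2
  1  2  2  2  3  3
  1  2  3  3  4  4
  1  2  3  3  4  5
  1  2  3  4  5  6

second differences of R give the permutation w = (5, 1, 2, 3, 6, 4).

D(w) has 5 cells with 2 SE-corners; essential set:

[(1, 4, 0), (5, 4, 3)]


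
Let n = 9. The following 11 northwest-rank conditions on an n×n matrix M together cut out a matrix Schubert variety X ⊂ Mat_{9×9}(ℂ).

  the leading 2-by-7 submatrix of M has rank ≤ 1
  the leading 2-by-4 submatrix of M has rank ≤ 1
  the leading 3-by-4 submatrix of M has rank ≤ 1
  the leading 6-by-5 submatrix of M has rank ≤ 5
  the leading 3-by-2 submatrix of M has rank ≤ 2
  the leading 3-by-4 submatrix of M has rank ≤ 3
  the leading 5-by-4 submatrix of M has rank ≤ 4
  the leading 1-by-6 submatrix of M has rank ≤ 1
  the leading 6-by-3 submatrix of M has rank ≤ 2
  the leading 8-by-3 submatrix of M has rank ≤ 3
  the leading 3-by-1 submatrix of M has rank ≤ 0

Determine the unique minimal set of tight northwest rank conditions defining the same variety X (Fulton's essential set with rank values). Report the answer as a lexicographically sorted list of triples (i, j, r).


Rank table r_w(9×9) implied by the 11 constraints:

  0  1  1  1  1  1  1  1  1
  0  1  1  1  1  1  1  2  2
  0  1  1  1  2  2  2  3  3
  1  2  2  2  3  3  3  4  4
  1  2  2  3  4  4  4  5  5
  1  2  2  3  4  5  5  6  6
  1  2  3  4  5  6  6  7  7
  1  2  3  4  5  6  7  8  8
  1  2  3  4  5  6  7  8  9

reading off 1-entries of Δ²R: w = (2, 8, 5, 1, 4, 6, 3, 7, 9).

Rothe diagram D(w) (12 cells), 4 SE-corners (essential conditions):

[(2, 7, 1), (3, 1, 0), (3, 4, 1), (6, 3, 2)]


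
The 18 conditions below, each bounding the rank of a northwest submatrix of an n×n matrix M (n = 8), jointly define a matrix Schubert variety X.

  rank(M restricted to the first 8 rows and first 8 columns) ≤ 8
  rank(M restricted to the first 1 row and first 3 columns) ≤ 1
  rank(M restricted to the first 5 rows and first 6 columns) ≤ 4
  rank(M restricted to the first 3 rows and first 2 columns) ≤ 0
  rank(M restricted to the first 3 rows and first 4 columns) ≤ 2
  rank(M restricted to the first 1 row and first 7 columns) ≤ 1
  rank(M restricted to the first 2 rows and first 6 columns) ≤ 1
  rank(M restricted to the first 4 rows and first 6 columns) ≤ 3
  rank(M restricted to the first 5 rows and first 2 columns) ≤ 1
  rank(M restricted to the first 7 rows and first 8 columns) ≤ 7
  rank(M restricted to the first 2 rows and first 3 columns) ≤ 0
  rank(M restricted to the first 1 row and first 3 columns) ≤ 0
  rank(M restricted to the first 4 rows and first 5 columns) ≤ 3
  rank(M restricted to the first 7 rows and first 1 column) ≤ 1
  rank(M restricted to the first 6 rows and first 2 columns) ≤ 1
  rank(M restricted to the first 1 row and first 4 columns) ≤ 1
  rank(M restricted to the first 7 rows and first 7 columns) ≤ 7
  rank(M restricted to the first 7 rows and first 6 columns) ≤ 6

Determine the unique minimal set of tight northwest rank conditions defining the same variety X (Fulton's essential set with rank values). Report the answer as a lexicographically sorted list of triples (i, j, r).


Recovering R(i,j) via the rank-extension bound from the 18 conditions:

  0, 0, 0, 1, 1, 1, 1, 1
  0, 0, 0, 1, 1, 1, 2, 2
  0, 0, 1, 2, 2, 2, 3, 3
  1, 1, 2, 3, 3, 3, 4, 4
  1, 1, 2, 3, 4, 4, 5, 5
  1, 1, 2, 3, 4, 5, 6, 6
  1, 2, 3, 4, 5, 6, 7, 7
  1, 2, 3, 4, 5, 6, 7, 8

the unique w with this rank table is (4, 7, 3, 1, 5, 6, 2, 8).

Rothe diagram D(w) (12 cells), 4 SE-corners (essential conditions):

[(2, 3, 0), (2, 6, 1), (3, 2, 0), (6, 2, 1)]


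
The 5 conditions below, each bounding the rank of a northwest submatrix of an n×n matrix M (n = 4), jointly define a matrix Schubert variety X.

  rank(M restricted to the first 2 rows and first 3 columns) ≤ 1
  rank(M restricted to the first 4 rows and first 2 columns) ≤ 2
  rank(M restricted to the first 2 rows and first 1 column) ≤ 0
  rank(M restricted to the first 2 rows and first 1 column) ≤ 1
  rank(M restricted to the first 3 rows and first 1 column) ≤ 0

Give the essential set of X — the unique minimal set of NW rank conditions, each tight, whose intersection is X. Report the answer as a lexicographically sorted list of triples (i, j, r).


Computing R[i][j] = min implied NW-rank bound (n=4, 5 conditions):

  row 1: 0  1  1  1
  row 2: 0  1  1  2
  row 3: 0  1  2  3
  row 4: 1  2  3  4

second differences of R give the permutation w = (2, 4, 3, 1).

Rothe diagram D(w) (4 cells), 2 SE-corners (essential conditions):

[(2, 3, 1), (3, 1, 0)]


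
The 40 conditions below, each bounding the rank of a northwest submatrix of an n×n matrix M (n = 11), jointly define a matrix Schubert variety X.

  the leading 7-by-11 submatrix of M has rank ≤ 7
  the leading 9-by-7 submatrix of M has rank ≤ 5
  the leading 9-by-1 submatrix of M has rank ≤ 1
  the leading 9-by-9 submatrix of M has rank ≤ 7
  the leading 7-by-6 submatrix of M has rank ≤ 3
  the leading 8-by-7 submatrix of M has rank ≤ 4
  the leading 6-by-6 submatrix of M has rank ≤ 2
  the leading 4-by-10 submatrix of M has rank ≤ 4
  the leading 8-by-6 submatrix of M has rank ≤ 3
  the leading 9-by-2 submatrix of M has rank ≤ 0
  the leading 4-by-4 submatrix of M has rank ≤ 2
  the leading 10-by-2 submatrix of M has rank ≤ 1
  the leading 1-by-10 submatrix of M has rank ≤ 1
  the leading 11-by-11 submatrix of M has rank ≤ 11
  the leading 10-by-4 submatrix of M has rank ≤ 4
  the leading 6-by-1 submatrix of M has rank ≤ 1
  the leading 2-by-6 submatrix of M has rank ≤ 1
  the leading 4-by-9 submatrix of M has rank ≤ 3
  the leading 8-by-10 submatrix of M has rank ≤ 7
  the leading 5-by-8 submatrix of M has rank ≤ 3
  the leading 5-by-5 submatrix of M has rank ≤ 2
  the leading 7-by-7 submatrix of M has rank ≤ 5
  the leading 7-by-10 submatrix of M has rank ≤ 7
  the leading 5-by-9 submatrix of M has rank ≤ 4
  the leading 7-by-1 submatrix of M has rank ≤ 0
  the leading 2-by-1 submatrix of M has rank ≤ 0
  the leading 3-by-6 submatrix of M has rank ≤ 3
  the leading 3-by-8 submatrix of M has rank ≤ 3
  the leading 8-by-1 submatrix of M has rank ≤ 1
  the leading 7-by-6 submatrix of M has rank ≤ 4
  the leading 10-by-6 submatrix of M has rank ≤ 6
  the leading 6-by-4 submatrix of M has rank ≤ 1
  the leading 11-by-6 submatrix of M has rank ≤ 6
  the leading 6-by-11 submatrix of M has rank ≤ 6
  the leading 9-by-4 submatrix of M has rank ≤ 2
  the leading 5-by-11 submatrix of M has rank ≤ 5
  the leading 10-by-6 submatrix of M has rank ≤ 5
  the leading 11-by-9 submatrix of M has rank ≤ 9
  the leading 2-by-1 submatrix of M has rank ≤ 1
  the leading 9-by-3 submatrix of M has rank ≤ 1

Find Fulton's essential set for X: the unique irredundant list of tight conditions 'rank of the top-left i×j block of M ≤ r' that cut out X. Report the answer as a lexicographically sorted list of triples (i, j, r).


Reconstructing r_w from the 40 given conditions:

  row 1: 0 0 1 1 1 1 1 1 1 1 1
  row 2: 0 0 1 1 1 1 2 2 2 2 2
  row 3: 0 0 1 1 2 2 3 3 3 3 3
  row 4: 0 0 1 1 2 2 3 3 3 4 4
  row 5: 0 0 1 1 2 2 3 3 4 5 5
  row 6: 0 0 1 1 2 2 3 4 5 6 6
  row 7: 0 0 1 2 3 3 4 5 6 7 7
  row 8: 0 0 1 2 3 3 4 5 6 7 8
  row 9: 0 0 1 2 3 4 5 6 7 8 9
  row 10: 1 1 2 3 4 5 6 7 8 9 10
  row 11: 1 2 3 4 5 6 7 8 9 10 11

so w = (3, 7, 5, 10, 9, 8, 4, 11, 6, 1, 2).

Rothe diagram D(w) (32 cells), 7 SE-corners (essential conditions):

[(2, 6, 1), (4, 9, 3), (5, 8, 3), (6, 4, 1), (6, 6, 2), (8, 6, 3), (9, 2, 0)]


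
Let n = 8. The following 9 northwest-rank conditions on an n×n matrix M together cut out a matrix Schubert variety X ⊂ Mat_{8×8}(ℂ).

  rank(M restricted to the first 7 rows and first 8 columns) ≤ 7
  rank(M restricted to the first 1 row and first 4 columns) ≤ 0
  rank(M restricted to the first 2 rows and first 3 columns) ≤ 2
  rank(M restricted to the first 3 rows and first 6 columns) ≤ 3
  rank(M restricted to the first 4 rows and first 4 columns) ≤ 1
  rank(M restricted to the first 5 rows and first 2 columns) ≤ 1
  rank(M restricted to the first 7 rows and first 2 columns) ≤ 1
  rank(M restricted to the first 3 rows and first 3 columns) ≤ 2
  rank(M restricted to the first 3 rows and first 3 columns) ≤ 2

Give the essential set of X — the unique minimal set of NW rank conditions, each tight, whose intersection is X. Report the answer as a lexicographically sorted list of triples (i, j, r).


Reconstructing r_w from the 9 given conditions:

  i=1: 0  0  0  0  1  1  1  1
  i=2: 1  1  1  1  2  2  2  2
  i=3: 1  1  1  1  2  3  3  3
  i=4: 1  1  1  1  2  3  4  4
  i=5: 1  1  2  2  3  4  5  5
  i=6: 1  1  2  3  4  5  6  6
  i=7: 1  1  2  3  4  5  6  7
  i=8: 1  2  3  4  5  6  7  8

so w = (5, 1, 6, 7, 3, 4, 8, 2).

|D(w)|=13, |Ess(w)|=3:

[(1, 4, 0), (4, 4, 1), (7, 2, 1)]


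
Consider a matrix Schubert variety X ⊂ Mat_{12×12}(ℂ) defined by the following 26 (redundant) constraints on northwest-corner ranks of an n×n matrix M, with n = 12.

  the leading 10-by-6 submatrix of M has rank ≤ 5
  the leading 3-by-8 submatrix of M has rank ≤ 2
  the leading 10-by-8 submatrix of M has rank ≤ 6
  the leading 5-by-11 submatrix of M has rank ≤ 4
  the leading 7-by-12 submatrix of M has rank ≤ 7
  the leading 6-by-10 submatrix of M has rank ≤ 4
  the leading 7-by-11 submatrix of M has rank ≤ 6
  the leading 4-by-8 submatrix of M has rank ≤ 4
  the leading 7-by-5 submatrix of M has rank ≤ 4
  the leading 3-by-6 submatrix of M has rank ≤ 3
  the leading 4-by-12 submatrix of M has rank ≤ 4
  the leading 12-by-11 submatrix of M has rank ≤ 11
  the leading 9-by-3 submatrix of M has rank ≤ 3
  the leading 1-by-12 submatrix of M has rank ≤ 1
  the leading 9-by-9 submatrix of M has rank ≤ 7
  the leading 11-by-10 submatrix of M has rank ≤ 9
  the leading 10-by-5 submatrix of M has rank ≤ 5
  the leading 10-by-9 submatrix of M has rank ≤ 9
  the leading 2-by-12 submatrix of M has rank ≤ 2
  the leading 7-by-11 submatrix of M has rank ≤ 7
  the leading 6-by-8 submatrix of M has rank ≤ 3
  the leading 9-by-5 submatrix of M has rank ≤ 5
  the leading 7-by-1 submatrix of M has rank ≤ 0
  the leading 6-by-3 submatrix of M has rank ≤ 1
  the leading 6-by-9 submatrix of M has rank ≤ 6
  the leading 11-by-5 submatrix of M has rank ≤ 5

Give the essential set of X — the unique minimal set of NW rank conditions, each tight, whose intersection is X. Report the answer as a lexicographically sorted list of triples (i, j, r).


Reconstructing r_w from the 26 given conditions:

  0, 1, 1, 1, 1, 1, 1, 1, 1, 1, 1, 1
  0, 1, 1, 2, 2, 2, 2, 2, 2, 2, 2, 2
  0, 1, 1, 2, 2, 2, 2, 2, 3, 3, 3, 3
  0, 1, 1, 2, 3, 3, 3, 3, 4, 4, 4, 4
  0, 1, 1, 2, 3, 3, 3, 3, 4, 4, 4, 5
  0, 1, 1, 2, 3, 3, 3, 3, 4, 4, 5, 6
  0, 1, 2, 3, 4, 4, 4, 4, 5, 5, 6, 7
  1, 2, 3, 4, 5, 5, 5, 5, 6, 6, 7, 8
  1, 2, 3, 4, 5, 5, 6, 6, 7, 7, 8, 9
  1, 2, 3, 4, 5, 5, 6, 6, 7, 8, 9, 10
  1, 2, 3, 4, 5, 6, 7, 7, 8, 9, 10, 11
  1, 2, 3, 4, 5, 6, 7, 8, 9, 10, 11, 12

reading off 1-entries of Δ²R: w = (2, 4, 9, 5, 12, 11, 3, 1, 7, 10, 6, 8).

D(w) has 28 cells with 8 SE-corners; essential set:

[(3, 8, 2), (5, 11, 4), (6, 3, 1), (6, 8, 3), (6, 10, 4), (7, 1, 0), (10, 6, 5), (10, 8, 6)]


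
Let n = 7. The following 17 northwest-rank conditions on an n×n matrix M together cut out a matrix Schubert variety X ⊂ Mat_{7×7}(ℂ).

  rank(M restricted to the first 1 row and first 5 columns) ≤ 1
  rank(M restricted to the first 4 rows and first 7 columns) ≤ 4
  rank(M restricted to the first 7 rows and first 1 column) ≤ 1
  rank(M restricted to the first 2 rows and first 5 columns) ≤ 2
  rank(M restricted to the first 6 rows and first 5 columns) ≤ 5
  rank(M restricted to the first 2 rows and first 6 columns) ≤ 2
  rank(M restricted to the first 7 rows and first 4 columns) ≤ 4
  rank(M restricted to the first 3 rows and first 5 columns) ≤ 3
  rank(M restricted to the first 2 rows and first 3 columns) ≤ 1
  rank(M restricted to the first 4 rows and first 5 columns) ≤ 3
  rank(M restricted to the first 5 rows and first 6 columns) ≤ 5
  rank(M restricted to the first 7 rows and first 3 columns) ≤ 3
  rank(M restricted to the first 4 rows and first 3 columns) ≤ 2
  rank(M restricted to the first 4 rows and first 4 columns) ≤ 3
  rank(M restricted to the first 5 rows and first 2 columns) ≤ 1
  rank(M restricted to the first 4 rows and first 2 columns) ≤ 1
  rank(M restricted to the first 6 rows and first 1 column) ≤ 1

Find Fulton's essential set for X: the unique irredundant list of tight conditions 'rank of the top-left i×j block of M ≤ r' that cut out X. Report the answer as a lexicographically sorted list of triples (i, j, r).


Propagating the 17 rank bounds to every northwest block:

  row 1: 1  1  1  1  1  1  1
  row 2: 1  1  1  2  2  2  2
  row 3: 1  1  2  3  3  3  3
  row 4: 1  1  2  3  3  4  4
  row 5: 1  1  2  3  4  5  5
  row 6: 1  2  3  4  5  6  6
  row 7: 1  2  3  4  5  6  7

second differences of R give the permutation w = (1, 4, 3, 6, 5, 2, 7).

D(w) has 6 cells with 3 SE-corners; essential set:

[(2, 3, 1), (4, 5, 3), (5, 2, 1)]


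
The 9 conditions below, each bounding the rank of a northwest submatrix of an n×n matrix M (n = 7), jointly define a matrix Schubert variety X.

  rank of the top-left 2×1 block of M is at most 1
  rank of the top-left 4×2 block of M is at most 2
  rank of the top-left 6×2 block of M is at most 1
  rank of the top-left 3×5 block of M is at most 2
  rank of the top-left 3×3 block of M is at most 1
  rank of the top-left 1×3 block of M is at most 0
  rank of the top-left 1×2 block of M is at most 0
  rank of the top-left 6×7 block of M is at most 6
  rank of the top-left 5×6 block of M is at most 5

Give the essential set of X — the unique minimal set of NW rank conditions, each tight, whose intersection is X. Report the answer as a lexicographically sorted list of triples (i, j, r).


Rank table r_w(7×7) implied by the 9 constraints:

  row 1: 0 | 0 | 0 | 1 | 1 | 1 | 1
  row 2: 1 | 1 | 1 | 2 | 2 | 2 | 2
  row 3: 1 | 1 | 1 | 2 | 2 | 3 | 3
  row 4: 1 | 1 | 2 | 3 | 3 | 4 | 4
  row 5: 1 | 1 | 2 | 3 | 4 | 5 | 5
  row 6: 1 | 1 | 2 | 3 | 4 | 5 | 6
  row 7: 1 | 2 | 3 | 4 | 5 | 6 | 7

giving w = (4, 1, 6, 3, 5, 7, 2) via Δ²R.

|D(w)|=9, |Ess(w)|=4:

[(1, 3, 0), (3, 3, 1), (3, 5, 2), (6, 2, 1)]


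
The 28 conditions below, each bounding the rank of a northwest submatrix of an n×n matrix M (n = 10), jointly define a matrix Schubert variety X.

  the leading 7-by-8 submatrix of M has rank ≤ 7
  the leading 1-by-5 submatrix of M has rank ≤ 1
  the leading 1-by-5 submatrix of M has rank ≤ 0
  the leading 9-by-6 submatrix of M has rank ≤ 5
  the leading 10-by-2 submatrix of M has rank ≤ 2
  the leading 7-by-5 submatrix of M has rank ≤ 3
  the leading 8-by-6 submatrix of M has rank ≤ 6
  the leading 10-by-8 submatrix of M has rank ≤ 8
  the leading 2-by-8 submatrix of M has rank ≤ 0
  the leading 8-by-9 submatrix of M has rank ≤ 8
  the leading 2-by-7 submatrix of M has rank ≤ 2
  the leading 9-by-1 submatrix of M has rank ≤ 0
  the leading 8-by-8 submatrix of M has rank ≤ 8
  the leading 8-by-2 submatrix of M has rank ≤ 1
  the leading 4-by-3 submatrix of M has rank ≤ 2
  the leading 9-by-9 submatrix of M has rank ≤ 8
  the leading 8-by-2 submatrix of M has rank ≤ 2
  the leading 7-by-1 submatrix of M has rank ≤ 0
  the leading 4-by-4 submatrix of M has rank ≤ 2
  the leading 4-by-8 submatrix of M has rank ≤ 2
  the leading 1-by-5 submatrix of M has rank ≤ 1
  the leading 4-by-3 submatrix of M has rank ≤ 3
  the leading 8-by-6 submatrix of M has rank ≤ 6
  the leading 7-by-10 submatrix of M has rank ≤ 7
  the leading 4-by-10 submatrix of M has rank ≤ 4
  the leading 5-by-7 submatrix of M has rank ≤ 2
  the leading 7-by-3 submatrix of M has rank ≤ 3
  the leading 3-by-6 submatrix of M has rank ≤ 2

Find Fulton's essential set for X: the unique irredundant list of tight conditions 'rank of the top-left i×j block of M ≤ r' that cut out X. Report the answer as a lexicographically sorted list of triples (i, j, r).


Recovering R(i,j) via the rank-extension bound from the 28 conditions:

  0  0  0  0  0  0  0  0  1  1
  0  0  0  0  0  0  0  0  1  2
  0  1  1  1  1  1  1  1  2  3
  0  1  2  2  2  2  2  2  3  4
  0  1  2  2  2  2  2  3  4  5
  0  1  2  3  3  3  3  4  5  6
  0  1  2  3  3  4  4  5  6  7
  0  1  2  3  4  5  5  6  7  8
  0  1  2  3  4  5  6  7  8  9
  1  2  3  4  5  6  7  8  9  10

giving w = (9, 10, 2, 3, 8, 4, 6, 5, 7, 1) via Δ²R.

Rothe diagram D(w) (28 cells), 4 SE-corners (essential conditions):

[(2, 8, 0), (5, 7, 2), (7, 5, 3), (9, 1, 0)]


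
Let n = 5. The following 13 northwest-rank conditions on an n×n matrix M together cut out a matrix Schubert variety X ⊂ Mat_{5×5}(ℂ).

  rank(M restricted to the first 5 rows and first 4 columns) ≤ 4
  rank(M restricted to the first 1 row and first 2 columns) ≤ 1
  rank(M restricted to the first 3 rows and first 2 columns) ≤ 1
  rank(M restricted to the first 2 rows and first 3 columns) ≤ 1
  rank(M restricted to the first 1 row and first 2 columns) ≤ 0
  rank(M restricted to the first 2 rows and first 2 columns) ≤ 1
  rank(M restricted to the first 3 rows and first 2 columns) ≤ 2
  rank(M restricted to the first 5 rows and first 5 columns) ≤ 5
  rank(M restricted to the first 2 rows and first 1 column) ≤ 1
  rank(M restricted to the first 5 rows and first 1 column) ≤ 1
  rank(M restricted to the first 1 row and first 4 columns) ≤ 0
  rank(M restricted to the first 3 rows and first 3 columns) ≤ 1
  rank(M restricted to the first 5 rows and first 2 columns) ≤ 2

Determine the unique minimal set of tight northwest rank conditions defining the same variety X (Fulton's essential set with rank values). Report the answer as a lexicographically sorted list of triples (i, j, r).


Computing R[i][j] = min implied NW-rank bound (n=5, 13 conditions):

  0 0 0 0 1
  1 1 1 1 2
  1 1 1 2 3
  1 2 2 3 4
  1 2 3 4 5

reading off 1-entries of Δ²R: w = (5, 1, 4, 2, 3).

Fulton essential set (2 of the 6 Rothe cells):

[(1, 4, 0), (3, 3, 1)]


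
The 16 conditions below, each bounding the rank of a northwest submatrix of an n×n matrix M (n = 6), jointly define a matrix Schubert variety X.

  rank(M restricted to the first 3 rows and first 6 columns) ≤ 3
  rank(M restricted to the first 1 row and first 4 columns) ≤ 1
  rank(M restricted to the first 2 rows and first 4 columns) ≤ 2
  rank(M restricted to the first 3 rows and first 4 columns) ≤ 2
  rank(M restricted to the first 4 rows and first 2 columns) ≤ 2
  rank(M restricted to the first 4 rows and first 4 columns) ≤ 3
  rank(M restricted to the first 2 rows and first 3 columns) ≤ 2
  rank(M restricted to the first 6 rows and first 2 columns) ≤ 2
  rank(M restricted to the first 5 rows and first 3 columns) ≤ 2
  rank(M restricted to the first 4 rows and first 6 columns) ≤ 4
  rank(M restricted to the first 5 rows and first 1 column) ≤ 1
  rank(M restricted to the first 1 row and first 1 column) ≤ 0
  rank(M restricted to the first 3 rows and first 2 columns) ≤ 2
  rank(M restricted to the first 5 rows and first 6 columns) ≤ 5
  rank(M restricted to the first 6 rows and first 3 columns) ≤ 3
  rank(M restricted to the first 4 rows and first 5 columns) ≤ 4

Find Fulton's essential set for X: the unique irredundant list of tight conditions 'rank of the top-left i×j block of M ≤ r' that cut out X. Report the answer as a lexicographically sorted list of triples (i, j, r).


Rank table r_w(6×6) implied by the 16 constraints:

  row 1: 0 1 1 1 1 1
  row 2: 1 2 2 2 2 2
  row 3: 1 2 2 2 3 3
  row 4: 1 2 2 3 4 4
  row 5: 1 2 2 3 4 5
  row 6: 1 2 3 4 5 6

giving w = (2, 1, 5, 4, 6, 3) via Δ²R.

ℓ(w)=5; the 3 essential cells (i,j,r):

[(1, 1, 0), (3, 4, 2), (5, 3, 2)]


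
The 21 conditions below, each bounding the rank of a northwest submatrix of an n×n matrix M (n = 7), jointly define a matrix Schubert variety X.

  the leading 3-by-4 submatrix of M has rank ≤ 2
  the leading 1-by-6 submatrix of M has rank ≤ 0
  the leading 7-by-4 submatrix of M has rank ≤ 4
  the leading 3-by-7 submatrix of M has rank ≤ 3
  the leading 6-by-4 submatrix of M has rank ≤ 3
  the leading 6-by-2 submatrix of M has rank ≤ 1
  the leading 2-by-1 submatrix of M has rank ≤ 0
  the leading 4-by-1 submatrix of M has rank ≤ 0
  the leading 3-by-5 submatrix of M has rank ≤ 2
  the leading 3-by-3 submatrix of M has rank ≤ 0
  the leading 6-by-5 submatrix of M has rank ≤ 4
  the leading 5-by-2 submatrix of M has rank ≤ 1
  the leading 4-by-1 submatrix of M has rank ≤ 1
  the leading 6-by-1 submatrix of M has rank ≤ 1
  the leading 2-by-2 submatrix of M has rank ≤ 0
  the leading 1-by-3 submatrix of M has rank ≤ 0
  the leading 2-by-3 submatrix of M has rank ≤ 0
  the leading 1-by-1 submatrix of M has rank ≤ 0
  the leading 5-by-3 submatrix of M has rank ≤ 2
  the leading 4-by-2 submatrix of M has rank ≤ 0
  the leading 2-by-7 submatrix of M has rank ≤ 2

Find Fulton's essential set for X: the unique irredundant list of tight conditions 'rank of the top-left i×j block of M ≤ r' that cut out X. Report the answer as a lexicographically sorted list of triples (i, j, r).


Rank table r_w(7×7) implied by the 21 constraints:

  R[1]: 0 0 0 0 0 0 1
  R[2]: 0 0 0 1 1 1 2
  R[3]: 0 0 0 1 2 2 3
  R[4]: 0 0 1 2 3 3 4
  R[5]: 1 1 2 3 4 4 5
  R[6]: 1 1 2 3 4 5 6
  R[7]: 1 2 3 4 5 6 7

second differences of R give the permutation w = (7, 4, 5, 3, 1, 6, 2).

Fulton essential set (4 of the 15 Rothe cells):

[(1, 6, 0), (3, 3, 0), (4, 2, 0), (6, 2, 1)]


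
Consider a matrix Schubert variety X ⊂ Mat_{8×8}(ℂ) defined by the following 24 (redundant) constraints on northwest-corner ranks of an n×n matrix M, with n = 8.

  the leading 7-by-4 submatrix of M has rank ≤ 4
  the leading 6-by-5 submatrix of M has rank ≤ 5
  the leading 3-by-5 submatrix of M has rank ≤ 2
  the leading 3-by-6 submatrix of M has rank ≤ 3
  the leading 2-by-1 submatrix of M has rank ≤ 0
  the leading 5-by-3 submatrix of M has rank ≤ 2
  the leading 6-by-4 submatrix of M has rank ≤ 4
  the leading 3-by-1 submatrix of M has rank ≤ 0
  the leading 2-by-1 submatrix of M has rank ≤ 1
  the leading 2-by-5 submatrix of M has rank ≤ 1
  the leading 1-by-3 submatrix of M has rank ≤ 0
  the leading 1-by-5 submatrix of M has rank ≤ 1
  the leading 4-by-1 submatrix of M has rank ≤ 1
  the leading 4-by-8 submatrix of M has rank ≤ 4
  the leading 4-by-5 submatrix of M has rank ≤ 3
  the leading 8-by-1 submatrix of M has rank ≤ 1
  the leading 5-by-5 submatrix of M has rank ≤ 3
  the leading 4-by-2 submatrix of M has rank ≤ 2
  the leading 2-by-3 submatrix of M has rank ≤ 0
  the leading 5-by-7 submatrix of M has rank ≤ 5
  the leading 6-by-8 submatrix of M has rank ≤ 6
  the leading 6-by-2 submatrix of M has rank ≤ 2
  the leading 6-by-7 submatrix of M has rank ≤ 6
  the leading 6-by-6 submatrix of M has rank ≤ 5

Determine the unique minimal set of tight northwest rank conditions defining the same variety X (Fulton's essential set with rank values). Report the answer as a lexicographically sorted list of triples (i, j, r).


The tightest implied rank at each (i,j), from the 24 conditions:

  R[1]: 0 0 0 1 1 1 1 1
  R[2]: 0 0 0 1 1 2 2 2
  R[3]: 0 1 1 2 2 3 3 3
  R[4]: 1 2 2 3 3 4 4 4
  R[5]: 1 2 2 3 3 4 5 5
  R[6]: 1 2 3 4 4 5 6 6
  R[7]: 1 2 3 4 5 6 7 7
  R[8]: 1 2 3 4 5 6 7 8

second differences of R give the permutation w = (4, 6, 2, 1, 7, 3, 5, 8).

5 SE-corners of the 10-cell Rothe diagram give Ess(w):

[(2, 3, 0), (2, 5, 1), (3, 1, 0), (5, 3, 2), (5, 5, 3)]


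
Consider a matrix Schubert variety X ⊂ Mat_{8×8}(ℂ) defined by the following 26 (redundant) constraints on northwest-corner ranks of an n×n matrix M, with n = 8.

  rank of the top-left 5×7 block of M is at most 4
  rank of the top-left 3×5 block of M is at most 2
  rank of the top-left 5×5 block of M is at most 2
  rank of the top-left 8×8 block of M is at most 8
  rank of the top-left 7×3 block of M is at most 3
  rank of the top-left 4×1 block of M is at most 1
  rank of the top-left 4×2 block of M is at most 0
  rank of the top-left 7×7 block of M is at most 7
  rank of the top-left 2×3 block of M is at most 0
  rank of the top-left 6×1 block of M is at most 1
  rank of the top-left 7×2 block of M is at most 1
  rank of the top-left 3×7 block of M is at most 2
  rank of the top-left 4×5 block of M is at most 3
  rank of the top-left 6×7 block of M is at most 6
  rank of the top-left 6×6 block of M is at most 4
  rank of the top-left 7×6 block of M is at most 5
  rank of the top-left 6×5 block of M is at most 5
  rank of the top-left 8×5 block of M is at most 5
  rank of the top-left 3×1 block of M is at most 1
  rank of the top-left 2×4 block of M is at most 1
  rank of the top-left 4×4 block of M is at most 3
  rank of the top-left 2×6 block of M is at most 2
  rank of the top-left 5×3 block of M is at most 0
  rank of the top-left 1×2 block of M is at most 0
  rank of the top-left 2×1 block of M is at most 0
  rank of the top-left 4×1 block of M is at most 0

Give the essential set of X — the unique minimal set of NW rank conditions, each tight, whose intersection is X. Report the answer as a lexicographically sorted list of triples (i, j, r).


Reconstructing r_w from the 26 given conditions:

  i=1: 0 0 0 1 1 1 1 1
  i=2: 0 0 0 1 2 2 2 2
  i=3: 0 0 0 1 2 2 2 3
  i=4: 0 0 0 1 2 3 3 4
  i=5: 0 0 0 1 2 3 4 5
  i=6: 1 1 1 2 3 4 5 6
  i=7: 1 1 2 3 4 5 6 7
  i=8: 1 2 3 4 5 6 7 8

hence w(1..8) = (4, 5, 8, 6, 7, 1, 3, 2).

Rothe diagram D(w) (18 cells), 3 SE-corners (essential conditions):

[(3, 7, 2), (5, 3, 0), (7, 2, 1)]


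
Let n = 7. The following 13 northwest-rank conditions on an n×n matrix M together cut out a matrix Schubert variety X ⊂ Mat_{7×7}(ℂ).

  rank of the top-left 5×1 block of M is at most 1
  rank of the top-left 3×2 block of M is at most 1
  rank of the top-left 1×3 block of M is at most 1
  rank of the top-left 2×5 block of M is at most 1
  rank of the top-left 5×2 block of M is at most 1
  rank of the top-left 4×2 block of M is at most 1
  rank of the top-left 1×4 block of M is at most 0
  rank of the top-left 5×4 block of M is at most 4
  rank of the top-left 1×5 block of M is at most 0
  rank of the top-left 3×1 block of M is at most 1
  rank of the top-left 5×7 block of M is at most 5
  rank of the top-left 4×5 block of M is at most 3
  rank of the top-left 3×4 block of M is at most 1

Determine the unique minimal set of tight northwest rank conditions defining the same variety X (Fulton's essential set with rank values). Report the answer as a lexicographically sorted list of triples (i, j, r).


The tightest implied rank at each (i,j), from the 13 conditions:

  R[1]: 0, 0, 0, 0, 0, 1, 1
  R[2]: 1, 1, 1, 1, 1, 2, 2
  R[3]: 1, 1, 1, 1, 2, 3, 3
  R[4]: 1, 1, 2, 2, 3, 4, 4
  R[5]: 1, 1, 2, 3, 4, 5, 5
  R[6]: 1, 2, 3, 4, 5, 6, 6
  R[7]: 1, 2, 3, 4, 5, 6, 7

second differences of R give the permutation w = (6, 1, 5, 3, 4, 2, 7).

Rothe diagram D(w) (10 cells), 3 SE-corners (essential conditions):

[(1, 5, 0), (3, 4, 1), (5, 2, 1)]


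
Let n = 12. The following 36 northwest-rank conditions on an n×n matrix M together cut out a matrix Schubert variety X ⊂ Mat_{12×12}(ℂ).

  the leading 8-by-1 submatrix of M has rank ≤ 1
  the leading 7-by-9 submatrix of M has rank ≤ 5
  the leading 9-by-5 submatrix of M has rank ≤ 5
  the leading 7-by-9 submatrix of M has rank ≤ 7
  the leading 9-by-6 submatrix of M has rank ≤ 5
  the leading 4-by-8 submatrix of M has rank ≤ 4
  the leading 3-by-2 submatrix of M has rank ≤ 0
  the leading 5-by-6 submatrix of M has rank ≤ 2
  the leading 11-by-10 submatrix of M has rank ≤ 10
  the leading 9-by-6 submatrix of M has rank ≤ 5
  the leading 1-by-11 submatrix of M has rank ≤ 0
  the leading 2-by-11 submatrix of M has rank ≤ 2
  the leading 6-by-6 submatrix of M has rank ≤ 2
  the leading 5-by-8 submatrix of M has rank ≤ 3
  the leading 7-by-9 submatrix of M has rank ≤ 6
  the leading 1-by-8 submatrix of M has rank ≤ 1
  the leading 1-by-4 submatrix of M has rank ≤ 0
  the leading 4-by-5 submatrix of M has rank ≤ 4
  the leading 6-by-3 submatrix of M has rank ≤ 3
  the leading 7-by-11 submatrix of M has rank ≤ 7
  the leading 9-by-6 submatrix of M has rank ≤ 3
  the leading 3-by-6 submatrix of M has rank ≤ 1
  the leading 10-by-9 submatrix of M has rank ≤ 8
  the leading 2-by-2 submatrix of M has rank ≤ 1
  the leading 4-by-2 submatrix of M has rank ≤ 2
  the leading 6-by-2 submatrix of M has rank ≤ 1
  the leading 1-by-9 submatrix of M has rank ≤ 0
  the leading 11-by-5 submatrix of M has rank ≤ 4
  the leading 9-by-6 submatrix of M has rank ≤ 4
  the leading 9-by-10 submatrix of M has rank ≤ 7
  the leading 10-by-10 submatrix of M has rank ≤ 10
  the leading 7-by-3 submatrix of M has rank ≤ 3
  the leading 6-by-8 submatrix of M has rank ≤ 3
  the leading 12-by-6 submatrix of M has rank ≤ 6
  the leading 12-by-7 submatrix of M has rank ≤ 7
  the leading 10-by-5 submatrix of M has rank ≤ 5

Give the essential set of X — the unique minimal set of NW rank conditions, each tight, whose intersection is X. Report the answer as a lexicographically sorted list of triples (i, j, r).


The tightest implied rank at each (i,j), from the 36 conditions:

  R[1]: 0, 0, 0, 0, 0, 0, 0, 0, 0, 0, 0, 1
  R[2]: 0, 0, 1, 1, 1, 1, 1, 1, 1, 1, 1, 2
  R[3]: 0, 0, 1, 1, 1, 1, 2, 2, 2, 2, 2, 3
  R[4]: 1, 1, 2, 2, 2, 2, 3, 3, 3, 3, 3, 4
  R[5]: 1, 1, 2, 2, 2, 2, 3, 3, 4, 4, 4, 5
  R[6]: 1, 1, 2, 2, 2, 2, 3, 3, 4, 5, 5, 6
  R[7]: 1, 2, 3, 3, 3, 3, 4, 4, 5, 6, 6, 7
  R[8]: 1, 2, 3, 3, 3, 3, 4, 5, 6, 7, 7, 8
  R[9]: 1, 2, 3, 3, 3, 3, 4, 5, 6, 7, 8, 9
  R[10]: 1, 2, 3, 4, 4, 4, 5, 6, 7, 8, 9, 10
  R[11]: 1, 2, 3, 4, 4, 5, 6, 7, 8, 9, 10, 11
  R[12]: 1, 2, 3, 4, 5, 6, 7, 8, 9, 10, 11, 12

giving w = (12, 3, 7, 1, 9, 10, 2, 8, 11, 4, 6, 5) via Δ²R.

|D(w)|=35, |Ess(w)|=8:

[(1, 11, 0), (3, 2, 0), (3, 6, 1), (6, 2, 1), (6, 6, 2), (6, 8, 3), (9, 6, 3), (11, 5, 4)]


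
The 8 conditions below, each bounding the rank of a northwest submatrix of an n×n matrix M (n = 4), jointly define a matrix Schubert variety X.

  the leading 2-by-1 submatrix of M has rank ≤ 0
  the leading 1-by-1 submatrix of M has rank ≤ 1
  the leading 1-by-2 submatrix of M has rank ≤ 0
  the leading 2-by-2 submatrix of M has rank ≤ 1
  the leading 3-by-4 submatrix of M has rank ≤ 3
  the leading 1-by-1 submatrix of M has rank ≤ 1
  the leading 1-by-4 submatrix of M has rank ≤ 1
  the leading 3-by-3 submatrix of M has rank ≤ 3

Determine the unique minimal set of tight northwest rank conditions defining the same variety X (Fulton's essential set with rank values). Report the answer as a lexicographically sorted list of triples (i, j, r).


Rank table r_w(4×4) implied by the 8 constraints:

  0 | 0 | 1 | 1
  0 | 1 | 2 | 2
  1 | 2 | 3 | 3
  1 | 2 | 3 | 4

the unique w with this rank table is (3, 2, 1, 4).

ℓ(w)=3; the 2 essential cells (i,j,r):

[(1, 2, 0), (2, 1, 0)]


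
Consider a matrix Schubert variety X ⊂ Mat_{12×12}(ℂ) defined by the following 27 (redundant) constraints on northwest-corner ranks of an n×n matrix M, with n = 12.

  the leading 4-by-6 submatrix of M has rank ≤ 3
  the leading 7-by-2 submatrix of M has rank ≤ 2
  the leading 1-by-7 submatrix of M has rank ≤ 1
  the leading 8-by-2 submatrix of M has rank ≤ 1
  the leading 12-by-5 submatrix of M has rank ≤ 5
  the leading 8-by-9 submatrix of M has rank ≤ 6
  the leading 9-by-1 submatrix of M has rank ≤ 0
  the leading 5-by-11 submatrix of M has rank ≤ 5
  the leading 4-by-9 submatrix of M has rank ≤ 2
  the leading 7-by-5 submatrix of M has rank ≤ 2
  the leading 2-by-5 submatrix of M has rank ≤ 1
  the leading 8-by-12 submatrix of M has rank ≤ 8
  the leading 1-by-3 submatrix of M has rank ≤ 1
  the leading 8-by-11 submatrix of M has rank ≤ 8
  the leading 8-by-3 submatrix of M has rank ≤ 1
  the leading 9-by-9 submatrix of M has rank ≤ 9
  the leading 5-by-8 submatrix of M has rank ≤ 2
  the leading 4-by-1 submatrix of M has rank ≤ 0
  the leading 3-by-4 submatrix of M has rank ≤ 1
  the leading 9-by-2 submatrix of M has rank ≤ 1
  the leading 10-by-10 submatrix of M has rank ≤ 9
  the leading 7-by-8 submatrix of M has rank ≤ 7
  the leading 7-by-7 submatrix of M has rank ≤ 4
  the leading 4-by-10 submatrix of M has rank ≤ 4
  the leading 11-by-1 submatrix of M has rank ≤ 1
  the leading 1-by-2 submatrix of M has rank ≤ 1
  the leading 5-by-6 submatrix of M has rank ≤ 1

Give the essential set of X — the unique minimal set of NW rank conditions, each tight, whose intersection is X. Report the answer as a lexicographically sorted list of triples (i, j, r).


The tightest implied rank at each (i,j), from the 27 conditions:

  0 1 1 1 1 1 1 1 1 1 1 1
  0 1 1 1 1 1 2 2 2 2 2 2
  0 1 1 1 1 1 2 2 2 3 3 3
  0 1 1 1 1 1 2 2 2 3 4 4
  0 1 1 1 1 1 2 2 3 4 5 5
  0 1 1 2 2 2 3 3 4 5 6 6
  0 1 1 2 2 3 4 4 5 6 7 7
  0 1 1 2 3 4 5 5 6 7 8 8
  0 1 2 3 4 5 6 6 7 8 9 9
  1 2 3 4 5 6 7 7 8 9 10 10
  1 2 3 4 5 6 7 8 9 10 11 11
  1 2 3 4 5 6 7 8 9 10 11 12

second differences of R give the permutation w = (2, 7, 10, 11, 9, 4, 6, 5, 3, 1, 8, 12).

ℓ(w)=34; the 6 essential cells (i,j,r):

[(4, 9, 2), (5, 6, 1), (5, 8, 2), (7, 5, 2), (8, 3, 1), (9, 1, 0)]


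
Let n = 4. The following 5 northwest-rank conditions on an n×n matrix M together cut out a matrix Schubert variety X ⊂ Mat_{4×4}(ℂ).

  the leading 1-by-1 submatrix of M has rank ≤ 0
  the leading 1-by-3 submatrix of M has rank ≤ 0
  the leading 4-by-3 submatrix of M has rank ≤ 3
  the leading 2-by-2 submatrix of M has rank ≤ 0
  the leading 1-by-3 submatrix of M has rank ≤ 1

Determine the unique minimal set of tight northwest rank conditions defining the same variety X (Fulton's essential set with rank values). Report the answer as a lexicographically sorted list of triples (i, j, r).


The tightest implied rank at each (i,j), from the 5 conditions:

  0 | 0 | 0 | 1
  0 | 0 | 1 | 2
  1 | 1 | 2 | 3
  1 | 2 | 3 | 4

reading off 1-entries of Δ²R: w = (4, 3, 1, 2).

D(w) has 5 cells with 2 SE-corners; essential set:

[(1, 3, 0), (2, 2, 0)]


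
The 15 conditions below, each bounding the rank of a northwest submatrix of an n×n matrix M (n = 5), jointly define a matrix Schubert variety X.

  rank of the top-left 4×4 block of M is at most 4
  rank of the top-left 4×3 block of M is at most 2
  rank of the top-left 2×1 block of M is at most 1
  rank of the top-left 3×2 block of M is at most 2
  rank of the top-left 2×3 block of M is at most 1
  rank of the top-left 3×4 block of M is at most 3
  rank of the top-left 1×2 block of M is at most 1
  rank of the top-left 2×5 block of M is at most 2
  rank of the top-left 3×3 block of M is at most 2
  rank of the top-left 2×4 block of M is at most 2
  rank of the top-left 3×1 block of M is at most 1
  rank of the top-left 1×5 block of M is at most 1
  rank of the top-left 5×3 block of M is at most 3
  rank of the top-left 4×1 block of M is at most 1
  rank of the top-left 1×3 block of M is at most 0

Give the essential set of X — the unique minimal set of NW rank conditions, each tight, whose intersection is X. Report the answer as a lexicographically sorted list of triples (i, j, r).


The tightest implied rank at each (i,j), from the 15 conditions:

  0  0  0  1  1
  1  1  1  2  2
  1  2  2  3  3
  1  2  2  3  4
  1  2  3  4  5

hence w(1..5) = (4, 1, 2, 5, 3).

Rothe diagram D(w) (4 cells), 2 SE-corners (essential conditions):

[(1, 3, 0), (4, 3, 2)]


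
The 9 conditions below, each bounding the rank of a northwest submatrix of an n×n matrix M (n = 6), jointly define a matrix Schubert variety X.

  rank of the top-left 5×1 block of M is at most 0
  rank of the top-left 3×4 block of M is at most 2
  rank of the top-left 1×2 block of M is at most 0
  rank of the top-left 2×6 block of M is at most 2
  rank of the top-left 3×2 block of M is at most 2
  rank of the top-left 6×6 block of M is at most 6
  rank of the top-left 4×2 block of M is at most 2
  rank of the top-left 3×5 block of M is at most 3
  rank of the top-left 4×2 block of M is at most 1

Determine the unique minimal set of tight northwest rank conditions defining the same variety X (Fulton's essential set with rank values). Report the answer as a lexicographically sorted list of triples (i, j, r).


Reconstructing r_w from the 9 given conditions:

  i=1: 0, 0, 1, 1, 1, 1
  i=2: 0, 1, 2, 2, 2, 2
  i=3: 0, 1, 2, 2, 3, 3
  i=4: 0, 1, 2, 3, 4, 4
  i=5: 0, 1, 2, 3, 4, 5
  i=6: 1, 2, 3, 4, 5, 6

reading off 1-entries of Δ²R: w = (3, 2, 5, 4, 6, 1).

Rothe diagram D(w) (7 cells), 3 SE-corners (essential conditions):

[(1, 2, 0), (3, 4, 2), (5, 1, 0)]


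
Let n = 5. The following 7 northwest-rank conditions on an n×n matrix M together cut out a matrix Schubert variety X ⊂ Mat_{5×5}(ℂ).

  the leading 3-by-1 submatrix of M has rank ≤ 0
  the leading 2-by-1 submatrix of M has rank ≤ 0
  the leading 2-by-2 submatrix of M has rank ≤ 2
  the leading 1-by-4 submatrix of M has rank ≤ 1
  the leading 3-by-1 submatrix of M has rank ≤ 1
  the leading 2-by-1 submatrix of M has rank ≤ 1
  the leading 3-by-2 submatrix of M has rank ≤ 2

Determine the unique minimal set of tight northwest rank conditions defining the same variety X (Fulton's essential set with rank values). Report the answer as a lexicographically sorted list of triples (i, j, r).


Rank table r_w(5×5) implied by the 7 constraints:

  R[1]: 0  1  1  1  1
  R[2]: 0  1  2  2  2
  R[3]: 0  1  2  3  3
  R[4]: 1  2  3  4  4
  R[5]: 1  2  3  4  5

hence w(1..5) = (2, 3, 4, 1, 5).

ℓ(w)=3; the 1 essential cell (i,j,r):

[(3, 1, 0)]
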